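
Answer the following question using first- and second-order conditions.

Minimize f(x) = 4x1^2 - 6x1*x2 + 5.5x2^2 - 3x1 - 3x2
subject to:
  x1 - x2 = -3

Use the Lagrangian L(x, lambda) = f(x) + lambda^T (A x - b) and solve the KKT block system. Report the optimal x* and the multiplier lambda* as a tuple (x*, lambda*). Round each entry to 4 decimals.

Form the Lagrangian:
  L(x, lambda) = (1/2) x^T Q x + c^T x + lambda^T (A x - b)
Stationarity (grad_x L = 0): Q x + c + A^T lambda = 0.
Primal feasibility: A x = b.

This gives the KKT block system:
  [ Q   A^T ] [ x     ]   [-c ]
  [ A    0  ] [ lambda ] = [ b ]

Solving the linear system:
  x*      = (-1.2857, 1.7143)
  lambda* = (23.5714)
  f(x*)   = 34.7143

x* = (-1.2857, 1.7143), lambda* = (23.5714)


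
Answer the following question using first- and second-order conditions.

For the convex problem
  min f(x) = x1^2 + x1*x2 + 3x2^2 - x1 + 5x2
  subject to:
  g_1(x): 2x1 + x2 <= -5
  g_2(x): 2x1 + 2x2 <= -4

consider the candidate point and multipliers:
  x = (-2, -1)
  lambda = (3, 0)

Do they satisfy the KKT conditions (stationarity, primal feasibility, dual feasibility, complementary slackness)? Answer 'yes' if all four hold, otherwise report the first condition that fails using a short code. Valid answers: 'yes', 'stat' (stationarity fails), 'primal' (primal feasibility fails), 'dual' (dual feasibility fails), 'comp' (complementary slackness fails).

Gradient of f: grad f(x) = Q x + c = (-6, -3)
Constraint values g_i(x) = a_i^T x - b_i:
  g_1((-2, -1)) = 0
  g_2((-2, -1)) = -2
Stationarity residual: grad f(x) + sum_i lambda_i a_i = (0, 0)
  -> stationarity OK
Primal feasibility (all g_i <= 0): OK
Dual feasibility (all lambda_i >= 0): OK
Complementary slackness (lambda_i * g_i(x) = 0 for all i): OK

Verdict: yes, KKT holds.

yes


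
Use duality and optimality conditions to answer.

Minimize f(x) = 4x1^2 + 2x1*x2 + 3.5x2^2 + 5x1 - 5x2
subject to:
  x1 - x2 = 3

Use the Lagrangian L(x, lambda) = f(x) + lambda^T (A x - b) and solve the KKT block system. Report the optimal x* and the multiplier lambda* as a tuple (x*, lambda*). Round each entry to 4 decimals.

Form the Lagrangian:
  L(x, lambda) = (1/2) x^T Q x + c^T x + lambda^T (A x - b)
Stationarity (grad_x L = 0): Q x + c + A^T lambda = 0.
Primal feasibility: A x = b.

This gives the KKT block system:
  [ Q   A^T ] [ x     ]   [-c ]
  [ A    0  ] [ lambda ] = [ b ]

Solving the linear system:
  x*      = (1.4211, -1.5789)
  lambda* = (-13.2105)
  f(x*)   = 27.3158

x* = (1.4211, -1.5789), lambda* = (-13.2105)


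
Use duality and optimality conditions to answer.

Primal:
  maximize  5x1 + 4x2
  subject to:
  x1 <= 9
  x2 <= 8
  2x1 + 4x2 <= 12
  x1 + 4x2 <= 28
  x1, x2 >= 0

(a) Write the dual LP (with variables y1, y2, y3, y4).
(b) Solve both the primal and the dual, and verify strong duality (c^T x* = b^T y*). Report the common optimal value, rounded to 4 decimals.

The standard primal-dual pair for 'max c^T x s.t. A x <= b, x >= 0' is:
  Dual:  min b^T y  s.t.  A^T y >= c,  y >= 0.

So the dual LP is:
  minimize  9y1 + 8y2 + 12y3 + 28y4
  subject to:
    y1 + 2y3 + y4 >= 5
    y2 + 4y3 + 4y4 >= 4
    y1, y2, y3, y4 >= 0

Solving the primal: x* = (6, 0).
  primal value c^T x* = 30.
Solving the dual: y* = (0, 0, 2.5, 0).
  dual value b^T y* = 30.
Strong duality: c^T x* = b^T y*. Confirmed.

30


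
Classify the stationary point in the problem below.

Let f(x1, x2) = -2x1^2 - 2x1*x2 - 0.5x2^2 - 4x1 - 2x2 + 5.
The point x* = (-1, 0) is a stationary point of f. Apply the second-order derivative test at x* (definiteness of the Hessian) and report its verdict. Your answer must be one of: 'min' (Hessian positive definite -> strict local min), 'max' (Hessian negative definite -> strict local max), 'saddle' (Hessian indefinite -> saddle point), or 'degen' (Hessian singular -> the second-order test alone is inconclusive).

Compute the Hessian H = grad^2 f:
  H = [[-4, -2], [-2, -1]]
Verify stationarity: grad f(x*) = H x* + g = (0, 0).
Eigenvalues of H: -5, 0.
H has a zero eigenvalue (singular; negative semidefinite but not definite), so H is neither positive definite, negative definite, nor indefinite. The second-order test alone is inconclusive -> degen.
(Indeed, f is constant along the null direction of H through x*, so x* is not a strict local extremum.)

degen


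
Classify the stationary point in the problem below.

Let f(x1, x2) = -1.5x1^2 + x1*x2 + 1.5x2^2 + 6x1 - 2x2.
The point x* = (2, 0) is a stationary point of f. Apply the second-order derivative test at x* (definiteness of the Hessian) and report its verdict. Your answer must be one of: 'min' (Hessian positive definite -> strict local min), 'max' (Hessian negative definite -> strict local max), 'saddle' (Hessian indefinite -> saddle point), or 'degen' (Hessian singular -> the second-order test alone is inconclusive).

Compute the Hessian H = grad^2 f:
  H = [[-3, 1], [1, 3]]
Verify stationarity: grad f(x*) = H x* + g = (0, 0).
Eigenvalues of H: -3.1623, 3.1623.
Eigenvalues have mixed signs, so H is indefinite -> x* is a saddle point.

saddle


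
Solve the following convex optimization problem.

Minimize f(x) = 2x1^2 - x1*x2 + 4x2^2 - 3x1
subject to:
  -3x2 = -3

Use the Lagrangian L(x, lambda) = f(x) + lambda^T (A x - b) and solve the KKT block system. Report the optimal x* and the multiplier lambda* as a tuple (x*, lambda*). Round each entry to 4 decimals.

Form the Lagrangian:
  L(x, lambda) = (1/2) x^T Q x + c^T x + lambda^T (A x - b)
Stationarity (grad_x L = 0): Q x + c + A^T lambda = 0.
Primal feasibility: A x = b.

This gives the KKT block system:
  [ Q   A^T ] [ x     ]   [-c ]
  [ A    0  ] [ lambda ] = [ b ]

Solving the linear system:
  x*      = (1, 1)
  lambda* = (2.3333)
  f(x*)   = 2

x* = (1, 1), lambda* = (2.3333)


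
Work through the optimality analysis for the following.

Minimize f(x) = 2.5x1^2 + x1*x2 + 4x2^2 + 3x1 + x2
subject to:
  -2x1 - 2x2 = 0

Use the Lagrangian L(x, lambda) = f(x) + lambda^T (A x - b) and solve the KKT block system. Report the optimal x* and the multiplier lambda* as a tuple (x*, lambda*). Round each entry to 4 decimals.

Form the Lagrangian:
  L(x, lambda) = (1/2) x^T Q x + c^T x + lambda^T (A x - b)
Stationarity (grad_x L = 0): Q x + c + A^T lambda = 0.
Primal feasibility: A x = b.

This gives the KKT block system:
  [ Q   A^T ] [ x     ]   [-c ]
  [ A    0  ] [ lambda ] = [ b ]

Solving the linear system:
  x*      = (-0.1818, 0.1818)
  lambda* = (1.1364)
  f(x*)   = -0.1818

x* = (-0.1818, 0.1818), lambda* = (1.1364)


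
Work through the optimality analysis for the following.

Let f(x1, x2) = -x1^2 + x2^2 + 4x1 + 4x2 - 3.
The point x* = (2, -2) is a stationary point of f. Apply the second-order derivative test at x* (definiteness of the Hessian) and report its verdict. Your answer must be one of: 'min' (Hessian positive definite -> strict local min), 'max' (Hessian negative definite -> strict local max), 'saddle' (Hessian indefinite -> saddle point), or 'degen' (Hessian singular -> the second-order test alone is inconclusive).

Compute the Hessian H = grad^2 f:
  H = [[-2, 0], [0, 2]]
Verify stationarity: grad f(x*) = H x* + g = (0, 0).
Eigenvalues of H: -2, 2.
Eigenvalues have mixed signs, so H is indefinite -> x* is a saddle point.

saddle


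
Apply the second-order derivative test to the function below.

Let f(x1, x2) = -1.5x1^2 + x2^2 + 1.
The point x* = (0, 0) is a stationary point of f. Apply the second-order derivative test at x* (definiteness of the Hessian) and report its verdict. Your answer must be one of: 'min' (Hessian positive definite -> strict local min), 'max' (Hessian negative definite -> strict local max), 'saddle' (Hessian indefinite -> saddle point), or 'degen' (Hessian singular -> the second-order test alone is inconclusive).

Compute the Hessian H = grad^2 f:
  H = [[-3, 0], [0, 2]]
Verify stationarity: grad f(x*) = H x* + g = (0, 0).
Eigenvalues of H: -3, 2.
Eigenvalues have mixed signs, so H is indefinite -> x* is a saddle point.

saddle


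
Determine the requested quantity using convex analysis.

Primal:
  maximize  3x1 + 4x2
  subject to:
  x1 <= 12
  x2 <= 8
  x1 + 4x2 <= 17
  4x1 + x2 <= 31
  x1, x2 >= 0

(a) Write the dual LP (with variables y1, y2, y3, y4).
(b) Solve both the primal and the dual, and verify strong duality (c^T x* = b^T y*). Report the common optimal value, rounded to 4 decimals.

The standard primal-dual pair for 'max c^T x s.t. A x <= b, x >= 0' is:
  Dual:  min b^T y  s.t.  A^T y >= c,  y >= 0.

So the dual LP is:
  minimize  12y1 + 8y2 + 17y3 + 31y4
  subject to:
    y1 + y3 + 4y4 >= 3
    y2 + 4y3 + y4 >= 4
    y1, y2, y3, y4 >= 0

Solving the primal: x* = (7.1333, 2.4667).
  primal value c^T x* = 31.2667.
Solving the dual: y* = (0, 0, 0.8667, 0.5333).
  dual value b^T y* = 31.2667.
Strong duality: c^T x* = b^T y*. Confirmed.

31.2667


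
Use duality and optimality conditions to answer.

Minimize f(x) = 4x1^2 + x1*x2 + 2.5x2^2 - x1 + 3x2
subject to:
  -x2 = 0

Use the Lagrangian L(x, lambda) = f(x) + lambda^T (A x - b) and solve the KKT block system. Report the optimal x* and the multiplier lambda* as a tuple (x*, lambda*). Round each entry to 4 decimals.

Form the Lagrangian:
  L(x, lambda) = (1/2) x^T Q x + c^T x + lambda^T (A x - b)
Stationarity (grad_x L = 0): Q x + c + A^T lambda = 0.
Primal feasibility: A x = b.

This gives the KKT block system:
  [ Q   A^T ] [ x     ]   [-c ]
  [ A    0  ] [ lambda ] = [ b ]

Solving the linear system:
  x*      = (0.125, 0)
  lambda* = (3.125)
  f(x*)   = -0.0625

x* = (0.125, 0), lambda* = (3.125)


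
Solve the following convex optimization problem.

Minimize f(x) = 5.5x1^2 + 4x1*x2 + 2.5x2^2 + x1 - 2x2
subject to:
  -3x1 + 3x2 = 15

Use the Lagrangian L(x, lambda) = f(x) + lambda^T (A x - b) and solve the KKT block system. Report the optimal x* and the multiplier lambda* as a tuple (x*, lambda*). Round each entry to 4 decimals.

Form the Lagrangian:
  L(x, lambda) = (1/2) x^T Q x + c^T x + lambda^T (A x - b)
Stationarity (grad_x L = 0): Q x + c + A^T lambda = 0.
Primal feasibility: A x = b.

This gives the KKT block system:
  [ Q   A^T ] [ x     ]   [-c ]
  [ A    0  ] [ lambda ] = [ b ]

Solving the linear system:
  x*      = (-1.8333, 3.1667)
  lambda* = (-2.1667)
  f(x*)   = 12.1667

x* = (-1.8333, 3.1667), lambda* = (-2.1667)


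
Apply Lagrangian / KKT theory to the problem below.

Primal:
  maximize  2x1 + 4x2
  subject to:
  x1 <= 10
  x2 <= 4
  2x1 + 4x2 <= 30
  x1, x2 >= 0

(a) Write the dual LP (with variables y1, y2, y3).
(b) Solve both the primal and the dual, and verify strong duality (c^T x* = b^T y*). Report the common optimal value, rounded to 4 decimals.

The standard primal-dual pair for 'max c^T x s.t. A x <= b, x >= 0' is:
  Dual:  min b^T y  s.t.  A^T y >= c,  y >= 0.

So the dual LP is:
  minimize  10y1 + 4y2 + 30y3
  subject to:
    y1 + 2y3 >= 2
    y2 + 4y3 >= 4
    y1, y2, y3 >= 0

Solving the primal: x* = (7, 4).
  primal value c^T x* = 30.
Solving the dual: y* = (0, 0, 1).
  dual value b^T y* = 30.
Strong duality: c^T x* = b^T y*. Confirmed.

30


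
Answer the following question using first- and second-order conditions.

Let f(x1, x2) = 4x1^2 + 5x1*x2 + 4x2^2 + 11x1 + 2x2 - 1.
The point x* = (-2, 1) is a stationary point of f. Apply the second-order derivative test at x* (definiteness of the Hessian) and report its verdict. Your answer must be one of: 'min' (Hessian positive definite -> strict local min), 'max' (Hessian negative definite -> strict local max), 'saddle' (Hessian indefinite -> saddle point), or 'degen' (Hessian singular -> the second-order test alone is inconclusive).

Compute the Hessian H = grad^2 f:
  H = [[8, 5], [5, 8]]
Verify stationarity: grad f(x*) = H x* + g = (0, 0).
Eigenvalues of H: 3, 13.
Both eigenvalues > 0, so H is positive definite -> x* is a strict local min.

min


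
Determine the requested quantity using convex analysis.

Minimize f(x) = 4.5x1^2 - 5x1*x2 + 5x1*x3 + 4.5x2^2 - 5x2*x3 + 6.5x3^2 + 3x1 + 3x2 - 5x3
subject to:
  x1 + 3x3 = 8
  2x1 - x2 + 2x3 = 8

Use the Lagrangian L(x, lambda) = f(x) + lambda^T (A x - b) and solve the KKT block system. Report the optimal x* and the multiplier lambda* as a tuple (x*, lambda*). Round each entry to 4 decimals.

Form the Lagrangian:
  L(x, lambda) = (1/2) x^T Q x + c^T x + lambda^T (A x - b)
Stationarity (grad_x L = 0): Q x + c + A^T lambda = 0.
Primal feasibility: A x = b.

This gives the KKT block system:
  [ Q   A^T ] [ x     ]   [-c ]
  [ A    0  ] [ lambda ] = [ b ]

Solving the linear system:
  x*      = (2.1406, 0.1875, 1.9531)
  lambda* = (0.4688, -15.7813)
  f(x*)   = 59.8594

x* = (2.1406, 0.1875, 1.9531), lambda* = (0.4688, -15.7813)


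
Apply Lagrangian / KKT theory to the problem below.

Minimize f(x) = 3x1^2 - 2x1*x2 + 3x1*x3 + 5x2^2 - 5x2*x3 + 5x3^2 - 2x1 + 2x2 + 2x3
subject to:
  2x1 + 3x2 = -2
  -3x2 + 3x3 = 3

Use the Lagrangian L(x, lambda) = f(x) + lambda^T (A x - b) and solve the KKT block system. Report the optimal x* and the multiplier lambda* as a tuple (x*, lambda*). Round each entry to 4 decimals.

Form the Lagrangian:
  L(x, lambda) = (1/2) x^T Q x + c^T x + lambda^T (A x - b)
Stationarity (grad_x L = 0): Q x + c + A^T lambda = 0.
Primal feasibility: A x = b.

This gives the KKT block system:
  [ Q   A^T ] [ x     ]   [-c ]
  [ A    0  ] [ lambda ] = [ b ]

Solving the linear system:
  x*      = (0.1341, -0.7561, 0.2439)
  lambda* = (-0.5244, -2.874)
  f(x*)   = 3.1402

x* = (0.1341, -0.7561, 0.2439), lambda* = (-0.5244, -2.874)


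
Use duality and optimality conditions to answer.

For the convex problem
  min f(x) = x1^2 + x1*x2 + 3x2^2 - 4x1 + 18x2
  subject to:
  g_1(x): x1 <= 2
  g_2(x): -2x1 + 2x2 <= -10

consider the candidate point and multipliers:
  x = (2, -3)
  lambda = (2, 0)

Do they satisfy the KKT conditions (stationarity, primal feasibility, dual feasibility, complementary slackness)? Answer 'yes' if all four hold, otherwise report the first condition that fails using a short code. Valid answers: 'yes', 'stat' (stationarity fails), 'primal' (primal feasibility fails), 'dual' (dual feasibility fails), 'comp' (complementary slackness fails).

Gradient of f: grad f(x) = Q x + c = (-3, 2)
Constraint values g_i(x) = a_i^T x - b_i:
  g_1((2, -3)) = 0
  g_2((2, -3)) = 0
Stationarity residual: grad f(x) + sum_i lambda_i a_i = (-1, 2)
  -> stationarity FAILS
Primal feasibility (all g_i <= 0): OK
Dual feasibility (all lambda_i >= 0): OK
Complementary slackness (lambda_i * g_i(x) = 0 for all i): OK

Verdict: the first failing condition is stationarity -> stat.

stat


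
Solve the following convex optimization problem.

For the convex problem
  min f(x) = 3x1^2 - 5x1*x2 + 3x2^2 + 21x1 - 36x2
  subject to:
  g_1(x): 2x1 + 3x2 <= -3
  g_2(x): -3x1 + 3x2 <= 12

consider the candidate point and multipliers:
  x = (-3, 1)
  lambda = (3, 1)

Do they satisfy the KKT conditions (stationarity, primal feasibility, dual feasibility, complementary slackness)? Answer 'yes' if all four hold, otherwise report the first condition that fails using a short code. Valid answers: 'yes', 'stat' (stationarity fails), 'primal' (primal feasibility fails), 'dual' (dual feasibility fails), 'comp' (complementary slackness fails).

Gradient of f: grad f(x) = Q x + c = (-2, -15)
Constraint values g_i(x) = a_i^T x - b_i:
  g_1((-3, 1)) = 0
  g_2((-3, 1)) = 0
Stationarity residual: grad f(x) + sum_i lambda_i a_i = (1, -3)
  -> stationarity FAILS
Primal feasibility (all g_i <= 0): OK
Dual feasibility (all lambda_i >= 0): OK
Complementary slackness (lambda_i * g_i(x) = 0 for all i): OK

Verdict: the first failing condition is stationarity -> stat.

stat


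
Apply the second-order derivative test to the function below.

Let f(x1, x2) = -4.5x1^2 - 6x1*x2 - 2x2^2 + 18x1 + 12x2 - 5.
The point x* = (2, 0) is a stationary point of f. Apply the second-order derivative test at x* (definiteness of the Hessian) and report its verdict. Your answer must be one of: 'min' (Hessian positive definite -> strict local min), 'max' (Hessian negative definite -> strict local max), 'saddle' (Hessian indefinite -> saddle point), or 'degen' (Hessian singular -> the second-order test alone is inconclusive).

Compute the Hessian H = grad^2 f:
  H = [[-9, -6], [-6, -4]]
Verify stationarity: grad f(x*) = H x* + g = (0, 0).
Eigenvalues of H: -13, 0.
H has a zero eigenvalue (singular; negative semidefinite but not definite), so H is neither positive definite, negative definite, nor indefinite. The second-order test alone is inconclusive -> degen.
(Indeed, f is constant along the null direction of H through x*, so x* is not a strict local extremum.)

degen


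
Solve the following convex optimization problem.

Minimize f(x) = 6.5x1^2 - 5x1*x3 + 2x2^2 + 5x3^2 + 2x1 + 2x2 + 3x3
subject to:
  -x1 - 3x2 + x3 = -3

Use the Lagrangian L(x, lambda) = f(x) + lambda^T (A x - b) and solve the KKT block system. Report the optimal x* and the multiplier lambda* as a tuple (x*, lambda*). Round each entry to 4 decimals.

Form the Lagrangian:
  L(x, lambda) = (1/2) x^T Q x + c^T x + lambda^T (A x - b)
Stationarity (grad_x L = 0): Q x + c + A^T lambda = 0.
Primal feasibility: A x = b.

This gives the KKT block system:
  [ Q   A^T ] [ x     ]   [-c ]
  [ A    0  ] [ lambda ] = [ b ]

Solving the linear system:
  x*      = (-0.2457, 0.8796, -0.6068)
  lambda* = (1.8395)
  f(x*)   = 2.4829

x* = (-0.2457, 0.8796, -0.6068), lambda* = (1.8395)


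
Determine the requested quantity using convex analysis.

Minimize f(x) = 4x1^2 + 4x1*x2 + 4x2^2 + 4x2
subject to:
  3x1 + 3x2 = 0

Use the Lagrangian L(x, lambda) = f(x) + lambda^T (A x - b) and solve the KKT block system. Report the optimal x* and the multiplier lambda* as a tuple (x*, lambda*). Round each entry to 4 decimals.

Form the Lagrangian:
  L(x, lambda) = (1/2) x^T Q x + c^T x + lambda^T (A x - b)
Stationarity (grad_x L = 0): Q x + c + A^T lambda = 0.
Primal feasibility: A x = b.

This gives the KKT block system:
  [ Q   A^T ] [ x     ]   [-c ]
  [ A    0  ] [ lambda ] = [ b ]

Solving the linear system:
  x*      = (0.5, -0.5)
  lambda* = (-0.6667)
  f(x*)   = -1

x* = (0.5, -0.5), lambda* = (-0.6667)


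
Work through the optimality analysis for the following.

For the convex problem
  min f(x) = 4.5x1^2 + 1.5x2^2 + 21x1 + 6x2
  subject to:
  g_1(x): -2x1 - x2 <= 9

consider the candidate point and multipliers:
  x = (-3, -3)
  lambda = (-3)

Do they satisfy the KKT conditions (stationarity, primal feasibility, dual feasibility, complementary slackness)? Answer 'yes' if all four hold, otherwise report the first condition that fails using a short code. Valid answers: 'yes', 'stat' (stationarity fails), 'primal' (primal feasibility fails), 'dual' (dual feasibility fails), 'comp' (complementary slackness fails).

Gradient of f: grad f(x) = Q x + c = (-6, -3)
Constraint values g_i(x) = a_i^T x - b_i:
  g_1((-3, -3)) = 0
Stationarity residual: grad f(x) + sum_i lambda_i a_i = (0, 0)
  -> stationarity OK
Primal feasibility (all g_i <= 0): OK
Dual feasibility (all lambda_i >= 0): FAILS
Complementary slackness (lambda_i * g_i(x) = 0 for all i): OK

Verdict: the first failing condition is dual_feasibility -> dual.

dual


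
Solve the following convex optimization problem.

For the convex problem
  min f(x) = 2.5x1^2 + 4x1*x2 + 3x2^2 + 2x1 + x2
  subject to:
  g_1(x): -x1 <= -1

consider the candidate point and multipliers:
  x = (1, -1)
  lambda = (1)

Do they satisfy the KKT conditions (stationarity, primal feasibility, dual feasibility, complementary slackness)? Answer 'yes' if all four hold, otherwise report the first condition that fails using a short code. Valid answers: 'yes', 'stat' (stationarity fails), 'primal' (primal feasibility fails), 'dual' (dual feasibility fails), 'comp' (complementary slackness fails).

Gradient of f: grad f(x) = Q x + c = (3, -1)
Constraint values g_i(x) = a_i^T x - b_i:
  g_1((1, -1)) = 0
Stationarity residual: grad f(x) + sum_i lambda_i a_i = (2, -1)
  -> stationarity FAILS
Primal feasibility (all g_i <= 0): OK
Dual feasibility (all lambda_i >= 0): OK
Complementary slackness (lambda_i * g_i(x) = 0 for all i): OK

Verdict: the first failing condition is stationarity -> stat.

stat


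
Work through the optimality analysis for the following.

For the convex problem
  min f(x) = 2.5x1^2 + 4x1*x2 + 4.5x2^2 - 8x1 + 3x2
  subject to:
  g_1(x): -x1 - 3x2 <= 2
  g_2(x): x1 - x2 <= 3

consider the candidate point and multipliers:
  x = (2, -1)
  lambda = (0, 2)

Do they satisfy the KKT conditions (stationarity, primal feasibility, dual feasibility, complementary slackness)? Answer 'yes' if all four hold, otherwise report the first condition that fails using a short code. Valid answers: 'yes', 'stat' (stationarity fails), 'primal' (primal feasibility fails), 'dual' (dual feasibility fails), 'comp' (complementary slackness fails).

Gradient of f: grad f(x) = Q x + c = (-2, 2)
Constraint values g_i(x) = a_i^T x - b_i:
  g_1((2, -1)) = -1
  g_2((2, -1)) = 0
Stationarity residual: grad f(x) + sum_i lambda_i a_i = (0, 0)
  -> stationarity OK
Primal feasibility (all g_i <= 0): OK
Dual feasibility (all lambda_i >= 0): OK
Complementary slackness (lambda_i * g_i(x) = 0 for all i): OK

Verdict: yes, KKT holds.

yes


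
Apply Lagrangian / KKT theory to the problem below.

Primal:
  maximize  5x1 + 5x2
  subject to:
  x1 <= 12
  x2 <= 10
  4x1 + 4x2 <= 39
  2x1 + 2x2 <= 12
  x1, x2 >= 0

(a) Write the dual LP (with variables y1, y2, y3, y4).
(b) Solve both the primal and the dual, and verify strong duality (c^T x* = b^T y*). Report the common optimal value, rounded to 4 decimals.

The standard primal-dual pair for 'max c^T x s.t. A x <= b, x >= 0' is:
  Dual:  min b^T y  s.t.  A^T y >= c,  y >= 0.

So the dual LP is:
  minimize  12y1 + 10y2 + 39y3 + 12y4
  subject to:
    y1 + 4y3 + 2y4 >= 5
    y2 + 4y3 + 2y4 >= 5
    y1, y2, y3, y4 >= 0

Solving the primal: x* = (6, 0).
  primal value c^T x* = 30.
Solving the dual: y* = (0, 0, 0, 2.5).
  dual value b^T y* = 30.
Strong duality: c^T x* = b^T y*. Confirmed.

30


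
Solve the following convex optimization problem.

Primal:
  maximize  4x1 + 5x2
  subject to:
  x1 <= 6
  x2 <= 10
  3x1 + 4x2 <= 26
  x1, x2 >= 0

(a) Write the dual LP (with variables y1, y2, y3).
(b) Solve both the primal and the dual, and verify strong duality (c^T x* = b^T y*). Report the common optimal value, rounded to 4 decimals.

The standard primal-dual pair for 'max c^T x s.t. A x <= b, x >= 0' is:
  Dual:  min b^T y  s.t.  A^T y >= c,  y >= 0.

So the dual LP is:
  minimize  6y1 + 10y2 + 26y3
  subject to:
    y1 + 3y3 >= 4
    y2 + 4y3 >= 5
    y1, y2, y3 >= 0

Solving the primal: x* = (6, 2).
  primal value c^T x* = 34.
Solving the dual: y* = (0.25, 0, 1.25).
  dual value b^T y* = 34.
Strong duality: c^T x* = b^T y*. Confirmed.

34


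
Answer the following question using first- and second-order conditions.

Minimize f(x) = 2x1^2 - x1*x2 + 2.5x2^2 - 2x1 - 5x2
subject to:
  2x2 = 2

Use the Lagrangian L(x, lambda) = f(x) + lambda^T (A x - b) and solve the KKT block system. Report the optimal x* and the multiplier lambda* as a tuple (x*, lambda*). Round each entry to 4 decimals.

Form the Lagrangian:
  L(x, lambda) = (1/2) x^T Q x + c^T x + lambda^T (A x - b)
Stationarity (grad_x L = 0): Q x + c + A^T lambda = 0.
Primal feasibility: A x = b.

This gives the KKT block system:
  [ Q   A^T ] [ x     ]   [-c ]
  [ A    0  ] [ lambda ] = [ b ]

Solving the linear system:
  x*      = (0.75, 1)
  lambda* = (0.375)
  f(x*)   = -3.625

x* = (0.75, 1), lambda* = (0.375)


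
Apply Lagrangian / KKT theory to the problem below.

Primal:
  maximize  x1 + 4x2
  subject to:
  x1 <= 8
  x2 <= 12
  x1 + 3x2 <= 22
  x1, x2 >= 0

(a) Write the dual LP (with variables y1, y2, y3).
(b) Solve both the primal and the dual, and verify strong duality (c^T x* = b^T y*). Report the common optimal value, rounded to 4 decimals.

The standard primal-dual pair for 'max c^T x s.t. A x <= b, x >= 0' is:
  Dual:  min b^T y  s.t.  A^T y >= c,  y >= 0.

So the dual LP is:
  minimize  8y1 + 12y2 + 22y3
  subject to:
    y1 + y3 >= 1
    y2 + 3y3 >= 4
    y1, y2, y3 >= 0

Solving the primal: x* = (0, 7.3333).
  primal value c^T x* = 29.3333.
Solving the dual: y* = (0, 0, 1.3333).
  dual value b^T y* = 29.3333.
Strong duality: c^T x* = b^T y*. Confirmed.

29.3333


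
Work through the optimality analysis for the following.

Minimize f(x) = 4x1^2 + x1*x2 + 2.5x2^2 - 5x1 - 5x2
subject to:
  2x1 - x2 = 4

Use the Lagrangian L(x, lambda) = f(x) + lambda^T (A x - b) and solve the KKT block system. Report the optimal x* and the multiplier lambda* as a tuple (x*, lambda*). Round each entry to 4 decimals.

Form the Lagrangian:
  L(x, lambda) = (1/2) x^T Q x + c^T x + lambda^T (A x - b)
Stationarity (grad_x L = 0): Q x + c + A^T lambda = 0.
Primal feasibility: A x = b.

This gives the KKT block system:
  [ Q   A^T ] [ x     ]   [-c ]
  [ A    0  ] [ lambda ] = [ b ]

Solving the linear system:
  x*      = (1.8438, -0.3125)
  lambda* = (-4.7188)
  f(x*)   = 5.6094

x* = (1.8438, -0.3125), lambda* = (-4.7188)


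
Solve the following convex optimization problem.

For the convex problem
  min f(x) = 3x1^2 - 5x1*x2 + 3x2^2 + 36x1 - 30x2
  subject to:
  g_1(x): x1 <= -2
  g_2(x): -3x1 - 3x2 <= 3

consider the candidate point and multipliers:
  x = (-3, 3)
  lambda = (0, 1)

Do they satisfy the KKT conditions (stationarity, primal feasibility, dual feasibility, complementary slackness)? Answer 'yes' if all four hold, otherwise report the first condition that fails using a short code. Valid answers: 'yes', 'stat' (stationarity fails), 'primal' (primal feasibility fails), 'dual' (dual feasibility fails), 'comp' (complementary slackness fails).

Gradient of f: grad f(x) = Q x + c = (3, 3)
Constraint values g_i(x) = a_i^T x - b_i:
  g_1((-3, 3)) = -1
  g_2((-3, 3)) = -3
Stationarity residual: grad f(x) + sum_i lambda_i a_i = (0, 0)
  -> stationarity OK
Primal feasibility (all g_i <= 0): OK
Dual feasibility (all lambda_i >= 0): OK
Complementary slackness (lambda_i * g_i(x) = 0 for all i): FAILS

Verdict: the first failing condition is complementary_slackness -> comp.

comp


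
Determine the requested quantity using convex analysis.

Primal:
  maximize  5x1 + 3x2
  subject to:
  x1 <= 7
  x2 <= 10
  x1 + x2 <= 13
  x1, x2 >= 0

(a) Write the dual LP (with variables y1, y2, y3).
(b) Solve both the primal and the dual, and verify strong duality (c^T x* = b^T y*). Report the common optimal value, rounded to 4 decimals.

The standard primal-dual pair for 'max c^T x s.t. A x <= b, x >= 0' is:
  Dual:  min b^T y  s.t.  A^T y >= c,  y >= 0.

So the dual LP is:
  minimize  7y1 + 10y2 + 13y3
  subject to:
    y1 + y3 >= 5
    y2 + y3 >= 3
    y1, y2, y3 >= 0

Solving the primal: x* = (7, 6).
  primal value c^T x* = 53.
Solving the dual: y* = (2, 0, 3).
  dual value b^T y* = 53.
Strong duality: c^T x* = b^T y*. Confirmed.

53


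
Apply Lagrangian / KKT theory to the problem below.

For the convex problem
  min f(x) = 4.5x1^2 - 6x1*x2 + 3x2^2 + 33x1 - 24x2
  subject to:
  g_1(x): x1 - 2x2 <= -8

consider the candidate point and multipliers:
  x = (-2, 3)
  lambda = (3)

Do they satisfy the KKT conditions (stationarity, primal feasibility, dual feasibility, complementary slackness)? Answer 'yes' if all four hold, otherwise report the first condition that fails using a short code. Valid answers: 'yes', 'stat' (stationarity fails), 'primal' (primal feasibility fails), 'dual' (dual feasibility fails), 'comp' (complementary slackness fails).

Gradient of f: grad f(x) = Q x + c = (-3, 6)
Constraint values g_i(x) = a_i^T x - b_i:
  g_1((-2, 3)) = 0
Stationarity residual: grad f(x) + sum_i lambda_i a_i = (0, 0)
  -> stationarity OK
Primal feasibility (all g_i <= 0): OK
Dual feasibility (all lambda_i >= 0): OK
Complementary slackness (lambda_i * g_i(x) = 0 for all i): OK

Verdict: yes, KKT holds.

yes


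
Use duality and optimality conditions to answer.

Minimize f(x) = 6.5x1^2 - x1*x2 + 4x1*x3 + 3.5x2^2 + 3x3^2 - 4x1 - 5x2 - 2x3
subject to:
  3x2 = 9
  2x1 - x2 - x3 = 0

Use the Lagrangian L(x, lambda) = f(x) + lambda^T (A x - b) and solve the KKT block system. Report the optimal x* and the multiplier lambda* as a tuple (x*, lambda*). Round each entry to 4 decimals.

Form the Lagrangian:
  L(x, lambda) = (1/2) x^T Q x + c^T x + lambda^T (A x - b)
Stationarity (grad_x L = 0): Q x + c + A^T lambda = 0.
Primal feasibility: A x = b.

This gives the KKT block system:
  [ Q   A^T ] [ x     ]   [-c ]
  [ A    0  ] [ lambda ] = [ b ]

Solving the linear system:
  x*      = (1.1132, 3, -0.7736)
  lambda* = (-5.6918, -2.1887)
  f(x*)   = 16.6604

x* = (1.1132, 3, -0.7736), lambda* = (-5.6918, -2.1887)


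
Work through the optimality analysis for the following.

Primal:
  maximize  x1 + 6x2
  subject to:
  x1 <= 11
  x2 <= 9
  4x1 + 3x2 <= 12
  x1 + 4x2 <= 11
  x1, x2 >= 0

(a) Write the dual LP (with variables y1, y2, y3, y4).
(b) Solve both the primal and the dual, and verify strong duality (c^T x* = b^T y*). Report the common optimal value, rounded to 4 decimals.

The standard primal-dual pair for 'max c^T x s.t. A x <= b, x >= 0' is:
  Dual:  min b^T y  s.t.  A^T y >= c,  y >= 0.

So the dual LP is:
  minimize  11y1 + 9y2 + 12y3 + 11y4
  subject to:
    y1 + 4y3 + y4 >= 1
    y2 + 3y3 + 4y4 >= 6
    y1, y2, y3, y4 >= 0

Solving the primal: x* = (0, 2.75).
  primal value c^T x* = 16.5.
Solving the dual: y* = (0, 0, 0, 1.5).
  dual value b^T y* = 16.5.
Strong duality: c^T x* = b^T y*. Confirmed.

16.5


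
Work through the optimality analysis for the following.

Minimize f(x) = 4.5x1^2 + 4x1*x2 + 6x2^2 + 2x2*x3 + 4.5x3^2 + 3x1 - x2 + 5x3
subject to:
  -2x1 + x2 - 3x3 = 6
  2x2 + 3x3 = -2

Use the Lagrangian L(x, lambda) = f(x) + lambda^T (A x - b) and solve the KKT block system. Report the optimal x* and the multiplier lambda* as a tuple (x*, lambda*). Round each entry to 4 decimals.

Form the Lagrangian:
  L(x, lambda) = (1/2) x^T Q x + c^T x + lambda^T (A x - b)
Stationarity (grad_x L = 0): Q x + c + A^T lambda = 0.
Primal feasibility: A x = b.

This gives the KKT block system:
  [ Q   A^T ] [ x     ]   [-c ]
  [ A    0  ] [ lambda ] = [ b ]

Solving the linear system:
  x*      = (-0.9415, 0.7057, -1.1371)
  lambda* = (-1.3254, -0.0512)
  f(x*)   = -0.6828

x* = (-0.9415, 0.7057, -1.1371), lambda* = (-1.3254, -0.0512)


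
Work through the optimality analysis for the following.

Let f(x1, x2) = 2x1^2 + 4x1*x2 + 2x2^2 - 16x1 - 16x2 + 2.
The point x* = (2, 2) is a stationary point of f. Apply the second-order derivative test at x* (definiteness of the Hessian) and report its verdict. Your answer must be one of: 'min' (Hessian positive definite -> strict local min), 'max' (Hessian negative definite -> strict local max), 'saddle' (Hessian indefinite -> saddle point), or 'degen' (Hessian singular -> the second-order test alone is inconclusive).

Compute the Hessian H = grad^2 f:
  H = [[4, 4], [4, 4]]
Verify stationarity: grad f(x*) = H x* + g = (0, 0).
Eigenvalues of H: 0, 8.
H has a zero eigenvalue (singular; positive semidefinite but not definite), so H is neither positive definite, negative definite, nor indefinite. The second-order test alone is inconclusive -> degen.
(Indeed, f is constant along the null direction of H through x*, so x* is not a strict local extremum.)

degen


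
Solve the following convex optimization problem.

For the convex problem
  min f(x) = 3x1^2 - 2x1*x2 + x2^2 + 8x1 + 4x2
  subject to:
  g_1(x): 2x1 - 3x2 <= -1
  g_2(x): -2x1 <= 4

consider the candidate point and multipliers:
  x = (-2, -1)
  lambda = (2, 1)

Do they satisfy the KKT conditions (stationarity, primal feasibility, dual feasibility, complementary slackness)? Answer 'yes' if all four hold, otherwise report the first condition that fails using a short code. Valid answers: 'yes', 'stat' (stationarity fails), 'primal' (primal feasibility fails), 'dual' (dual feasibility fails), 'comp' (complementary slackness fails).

Gradient of f: grad f(x) = Q x + c = (-2, 6)
Constraint values g_i(x) = a_i^T x - b_i:
  g_1((-2, -1)) = 0
  g_2((-2, -1)) = 0
Stationarity residual: grad f(x) + sum_i lambda_i a_i = (0, 0)
  -> stationarity OK
Primal feasibility (all g_i <= 0): OK
Dual feasibility (all lambda_i >= 0): OK
Complementary slackness (lambda_i * g_i(x) = 0 for all i): OK

Verdict: yes, KKT holds.

yes


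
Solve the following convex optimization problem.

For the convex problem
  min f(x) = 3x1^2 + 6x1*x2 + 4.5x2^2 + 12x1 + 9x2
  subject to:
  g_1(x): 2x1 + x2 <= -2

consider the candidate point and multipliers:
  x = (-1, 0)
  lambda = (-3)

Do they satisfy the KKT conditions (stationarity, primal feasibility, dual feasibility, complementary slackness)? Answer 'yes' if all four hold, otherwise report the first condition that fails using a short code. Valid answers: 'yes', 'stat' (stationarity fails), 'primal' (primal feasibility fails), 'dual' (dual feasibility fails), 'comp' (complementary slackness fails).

Gradient of f: grad f(x) = Q x + c = (6, 3)
Constraint values g_i(x) = a_i^T x - b_i:
  g_1((-1, 0)) = 0
Stationarity residual: grad f(x) + sum_i lambda_i a_i = (0, 0)
  -> stationarity OK
Primal feasibility (all g_i <= 0): OK
Dual feasibility (all lambda_i >= 0): FAILS
Complementary slackness (lambda_i * g_i(x) = 0 for all i): OK

Verdict: the first failing condition is dual_feasibility -> dual.

dual


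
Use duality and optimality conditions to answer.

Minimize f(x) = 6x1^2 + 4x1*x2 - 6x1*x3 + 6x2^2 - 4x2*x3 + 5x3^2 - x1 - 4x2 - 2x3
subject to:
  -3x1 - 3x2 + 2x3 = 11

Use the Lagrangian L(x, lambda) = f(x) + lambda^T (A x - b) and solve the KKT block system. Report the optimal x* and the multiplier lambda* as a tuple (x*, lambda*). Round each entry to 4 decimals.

Form the Lagrangian:
  L(x, lambda) = (1/2) x^T Q x + c^T x + lambda^T (A x - b)
Stationarity (grad_x L = 0): Q x + c + A^T lambda = 0.
Primal feasibility: A x = b.

This gives the KKT block system:
  [ Q   A^T ] [ x     ]   [-c ]
  [ A    0  ] [ lambda ] = [ b ]

Solving the linear system:
  x*      = (-1.7092, -1.5042, 0.6799)
  lambda* = (-10.5356)
  f(x*)   = 61.1287

x* = (-1.7092, -1.5042, 0.6799), lambda* = (-10.5356)


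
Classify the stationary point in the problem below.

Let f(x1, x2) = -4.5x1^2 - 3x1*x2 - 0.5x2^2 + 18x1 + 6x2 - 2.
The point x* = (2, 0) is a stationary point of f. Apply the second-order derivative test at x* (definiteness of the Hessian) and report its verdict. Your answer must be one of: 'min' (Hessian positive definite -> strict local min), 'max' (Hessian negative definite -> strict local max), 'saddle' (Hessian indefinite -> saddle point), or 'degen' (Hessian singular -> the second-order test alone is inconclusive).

Compute the Hessian H = grad^2 f:
  H = [[-9, -3], [-3, -1]]
Verify stationarity: grad f(x*) = H x* + g = (0, 0).
Eigenvalues of H: -10, 0.
H has a zero eigenvalue (singular; negative semidefinite but not definite), so H is neither positive definite, negative definite, nor indefinite. The second-order test alone is inconclusive -> degen.
(Indeed, f is constant along the null direction of H through x*, so x* is not a strict local extremum.)

degen


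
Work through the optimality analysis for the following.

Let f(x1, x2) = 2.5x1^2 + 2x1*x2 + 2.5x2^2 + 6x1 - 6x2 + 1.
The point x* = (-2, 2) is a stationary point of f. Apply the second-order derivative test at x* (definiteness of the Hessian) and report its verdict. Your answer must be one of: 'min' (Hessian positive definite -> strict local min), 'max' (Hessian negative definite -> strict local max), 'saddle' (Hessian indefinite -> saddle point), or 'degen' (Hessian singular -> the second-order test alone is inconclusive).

Compute the Hessian H = grad^2 f:
  H = [[5, 2], [2, 5]]
Verify stationarity: grad f(x*) = H x* + g = (0, 0).
Eigenvalues of H: 3, 7.
Both eigenvalues > 0, so H is positive definite -> x* is a strict local min.

min


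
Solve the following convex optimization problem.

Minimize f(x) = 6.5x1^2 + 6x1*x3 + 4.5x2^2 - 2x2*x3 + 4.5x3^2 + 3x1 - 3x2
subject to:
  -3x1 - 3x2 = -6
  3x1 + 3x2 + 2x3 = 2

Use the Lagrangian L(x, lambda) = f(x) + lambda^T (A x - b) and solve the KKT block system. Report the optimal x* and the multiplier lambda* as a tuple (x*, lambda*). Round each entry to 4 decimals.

Form the Lagrangian:
  L(x, lambda) = (1/2) x^T Q x + c^T x + lambda^T (A x - b)
Stationarity (grad_x L = 0): Q x + c + A^T lambda = 0.
Primal feasibility: A x = b.

This gives the KKT block system:
  [ Q   A^T ] [ x     ]   [-c ]
  [ A    0  ] [ lambda ] = [ b ]

Solving the linear system:
  x*      = (1.2727, 0.7273, -2)
  lambda* = (8.4242, 5.9091)
  f(x*)   = 20.1818

x* = (1.2727, 0.7273, -2), lambda* = (8.4242, 5.9091)


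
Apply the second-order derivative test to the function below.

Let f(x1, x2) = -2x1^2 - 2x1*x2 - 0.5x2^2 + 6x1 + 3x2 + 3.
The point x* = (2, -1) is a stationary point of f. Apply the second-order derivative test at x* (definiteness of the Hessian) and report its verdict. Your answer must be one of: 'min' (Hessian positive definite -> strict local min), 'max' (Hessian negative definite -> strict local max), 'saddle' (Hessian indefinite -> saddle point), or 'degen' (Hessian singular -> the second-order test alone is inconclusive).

Compute the Hessian H = grad^2 f:
  H = [[-4, -2], [-2, -1]]
Verify stationarity: grad f(x*) = H x* + g = (0, 0).
Eigenvalues of H: -5, 0.
H has a zero eigenvalue (singular; negative semidefinite but not definite), so H is neither positive definite, negative definite, nor indefinite. The second-order test alone is inconclusive -> degen.
(Indeed, f is constant along the null direction of H through x*, so x* is not a strict local extremum.)

degen


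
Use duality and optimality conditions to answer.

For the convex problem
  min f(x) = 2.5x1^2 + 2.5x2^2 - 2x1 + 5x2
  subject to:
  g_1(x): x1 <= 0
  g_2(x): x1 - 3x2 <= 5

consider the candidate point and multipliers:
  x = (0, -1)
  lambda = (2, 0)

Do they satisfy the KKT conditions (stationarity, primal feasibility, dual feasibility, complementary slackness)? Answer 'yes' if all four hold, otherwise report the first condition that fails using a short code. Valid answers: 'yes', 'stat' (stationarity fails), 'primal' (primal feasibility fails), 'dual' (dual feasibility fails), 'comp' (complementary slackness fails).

Gradient of f: grad f(x) = Q x + c = (-2, 0)
Constraint values g_i(x) = a_i^T x - b_i:
  g_1((0, -1)) = 0
  g_2((0, -1)) = -2
Stationarity residual: grad f(x) + sum_i lambda_i a_i = (0, 0)
  -> stationarity OK
Primal feasibility (all g_i <= 0): OK
Dual feasibility (all lambda_i >= 0): OK
Complementary slackness (lambda_i * g_i(x) = 0 for all i): OK

Verdict: yes, KKT holds.

yes


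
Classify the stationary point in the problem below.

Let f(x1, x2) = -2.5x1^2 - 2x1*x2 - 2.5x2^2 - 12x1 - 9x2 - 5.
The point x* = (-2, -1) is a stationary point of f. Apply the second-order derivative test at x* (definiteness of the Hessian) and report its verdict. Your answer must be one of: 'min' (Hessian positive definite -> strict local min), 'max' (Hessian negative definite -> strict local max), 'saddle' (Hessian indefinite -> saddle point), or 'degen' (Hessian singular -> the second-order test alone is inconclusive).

Compute the Hessian H = grad^2 f:
  H = [[-5, -2], [-2, -5]]
Verify stationarity: grad f(x*) = H x* + g = (0, 0).
Eigenvalues of H: -7, -3.
Both eigenvalues < 0, so H is negative definite -> x* is a strict local max.

max


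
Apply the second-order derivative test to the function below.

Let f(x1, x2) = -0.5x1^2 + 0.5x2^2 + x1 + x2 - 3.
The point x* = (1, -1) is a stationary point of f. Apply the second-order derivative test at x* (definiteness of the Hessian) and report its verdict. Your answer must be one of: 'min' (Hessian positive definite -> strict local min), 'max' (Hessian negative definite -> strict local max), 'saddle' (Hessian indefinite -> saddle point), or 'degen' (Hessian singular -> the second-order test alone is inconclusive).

Compute the Hessian H = grad^2 f:
  H = [[-1, 0], [0, 1]]
Verify stationarity: grad f(x*) = H x* + g = (0, 0).
Eigenvalues of H: -1, 1.
Eigenvalues have mixed signs, so H is indefinite -> x* is a saddle point.

saddle


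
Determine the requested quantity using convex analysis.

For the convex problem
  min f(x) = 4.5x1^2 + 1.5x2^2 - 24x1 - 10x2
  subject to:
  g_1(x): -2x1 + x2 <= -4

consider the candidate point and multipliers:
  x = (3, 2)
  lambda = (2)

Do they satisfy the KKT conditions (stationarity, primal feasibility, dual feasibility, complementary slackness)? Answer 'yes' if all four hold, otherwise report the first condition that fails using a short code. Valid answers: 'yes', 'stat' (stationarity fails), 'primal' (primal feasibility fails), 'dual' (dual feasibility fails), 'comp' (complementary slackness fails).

Gradient of f: grad f(x) = Q x + c = (3, -4)
Constraint values g_i(x) = a_i^T x - b_i:
  g_1((3, 2)) = 0
Stationarity residual: grad f(x) + sum_i lambda_i a_i = (-1, -2)
  -> stationarity FAILS
Primal feasibility (all g_i <= 0): OK
Dual feasibility (all lambda_i >= 0): OK
Complementary slackness (lambda_i * g_i(x) = 0 for all i): OK

Verdict: the first failing condition is stationarity -> stat.

stat
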